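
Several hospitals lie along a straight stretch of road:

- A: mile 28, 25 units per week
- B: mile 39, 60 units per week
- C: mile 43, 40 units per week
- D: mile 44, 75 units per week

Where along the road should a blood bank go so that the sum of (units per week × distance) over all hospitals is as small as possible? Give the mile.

x = 43

For a sum of weighted absolute distances on a line, the optimum is the weighted median (not the mean). Total weight W = 200; half-weight = 100.
Sort by position and accumulate weight:
  mile 28 (A, w=25) → cum 25
  mile 39 (B, w=60) → cum 85
  mile 43 (C, w=40) → cum 125  ≥ 100 → median here
  mile 44 (D, w=75) → cum 200
Optimal location: mile 43.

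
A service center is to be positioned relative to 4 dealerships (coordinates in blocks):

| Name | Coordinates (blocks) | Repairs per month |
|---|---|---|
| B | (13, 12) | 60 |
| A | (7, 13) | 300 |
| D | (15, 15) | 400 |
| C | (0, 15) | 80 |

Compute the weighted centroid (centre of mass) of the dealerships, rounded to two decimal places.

The minimiser of Σwᵢ‖p−pᵢ‖² is the weighted centroid p* = (Σwᵢpᵢ)/(Σwᵢ).
Σwᵢ = 840.
Σwᵢxᵢ = 60·13 + 300·7 + 400·15 + 80·0 = 8880.
Σwᵢyᵢ = 60·12 + 300·13 + 400·15 + 80·15 = 11820.
x* = 8880/840 = 10.57, y* = 11820/840 = 14.07.

(10.57, 14.07)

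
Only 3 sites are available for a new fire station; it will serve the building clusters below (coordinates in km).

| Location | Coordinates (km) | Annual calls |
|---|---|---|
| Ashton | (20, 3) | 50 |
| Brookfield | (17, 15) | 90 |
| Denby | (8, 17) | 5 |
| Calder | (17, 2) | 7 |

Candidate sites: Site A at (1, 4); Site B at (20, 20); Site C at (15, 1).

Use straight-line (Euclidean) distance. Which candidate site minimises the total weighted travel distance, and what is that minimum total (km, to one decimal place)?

Total weighted distance at each candidate:
  Site A (1, 4): total = 2885.5
  Site B (20, 20): total = 1564.4
  Site C (15, 1): total = 1645.0
Minimum is at Site B with total 1564.4 km.

Site B, total 1564.4 km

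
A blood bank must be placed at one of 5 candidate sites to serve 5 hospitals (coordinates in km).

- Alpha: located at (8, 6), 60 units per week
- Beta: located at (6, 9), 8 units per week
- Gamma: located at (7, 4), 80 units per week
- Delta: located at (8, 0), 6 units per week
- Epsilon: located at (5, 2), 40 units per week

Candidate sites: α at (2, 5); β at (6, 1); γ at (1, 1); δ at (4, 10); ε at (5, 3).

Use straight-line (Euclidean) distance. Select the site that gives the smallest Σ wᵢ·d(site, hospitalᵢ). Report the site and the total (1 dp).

ε, total 547.6 km

Total weighted distance at each candidate:
  α (2, 5): total = 1034.7
  β (6, 1): total = 710.1
  γ (1, 1): total = 1335.6
  δ (4, 10): total = 1281.1
  ε (5, 3): total = 547.6
Minimum is at ε with total 547.6 km.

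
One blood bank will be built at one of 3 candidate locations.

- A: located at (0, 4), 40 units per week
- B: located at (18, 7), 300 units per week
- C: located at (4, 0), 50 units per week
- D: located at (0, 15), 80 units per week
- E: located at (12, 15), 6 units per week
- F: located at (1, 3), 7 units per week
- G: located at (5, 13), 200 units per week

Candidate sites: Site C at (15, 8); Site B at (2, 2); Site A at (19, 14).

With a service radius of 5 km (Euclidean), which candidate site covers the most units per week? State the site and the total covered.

Coverage radius r = 5 km; a point is covered iff (Δx)²+(Δy)² ≤ 5² = 25.
  Site C (15, 8): covers {B} → 300
  Site B (2, 2): covers {A, C, F} → 97
  Site A (19, 14): covers {none} → 0
Maximum coverage at Site C: 300 units per week.

Site C, covering 300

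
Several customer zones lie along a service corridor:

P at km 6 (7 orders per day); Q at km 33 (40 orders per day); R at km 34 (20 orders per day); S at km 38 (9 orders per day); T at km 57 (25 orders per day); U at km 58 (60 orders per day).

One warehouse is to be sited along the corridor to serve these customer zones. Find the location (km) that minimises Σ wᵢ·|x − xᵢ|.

For a sum of weighted absolute distances on a line, the optimum is the weighted median (not the mean). Total weight W = 161; half-weight = 80.5.
Sort by position and accumulate weight:
  km 6 (P, w=7) → cum 7
  km 33 (Q, w=40) → cum 47
  km 34 (R, w=20) → cum 67
  km 38 (S, w=9) → cum 76
  km 57 (T, w=25) → cum 101  ≥ 80.5 → median here
  km 58 (U, w=60) → cum 161
Optimal location: km 57.

x = 57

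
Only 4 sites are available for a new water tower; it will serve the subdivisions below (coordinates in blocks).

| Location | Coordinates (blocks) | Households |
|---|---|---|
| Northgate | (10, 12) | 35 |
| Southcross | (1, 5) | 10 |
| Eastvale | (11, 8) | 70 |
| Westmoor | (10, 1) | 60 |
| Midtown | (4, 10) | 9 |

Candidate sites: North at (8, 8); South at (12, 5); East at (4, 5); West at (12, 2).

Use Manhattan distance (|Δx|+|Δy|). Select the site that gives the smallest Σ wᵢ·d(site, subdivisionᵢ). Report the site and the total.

Total weighted distance at each candidate:
  North (8, 8): total = 1114
  South (12, 5): total = 1182
  East (4, 5): total = 1830
  West (12, 2): total = 1374
Minimum is at North with total 1114 blocks.

North, total 1114 blocks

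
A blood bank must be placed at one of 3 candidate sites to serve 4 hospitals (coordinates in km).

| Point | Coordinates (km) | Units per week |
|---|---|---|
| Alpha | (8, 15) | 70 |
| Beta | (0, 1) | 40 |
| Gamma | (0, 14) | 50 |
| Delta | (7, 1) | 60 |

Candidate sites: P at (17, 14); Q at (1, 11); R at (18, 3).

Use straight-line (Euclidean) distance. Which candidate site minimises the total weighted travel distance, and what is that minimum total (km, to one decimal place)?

Q, total 1824.2 km

Total weighted distance at each candidate:
  P (17, 14): total = 3324.0
  Q (1, 11): total = 1824.2
  R (18, 3): total = 3543.4
Minimum is at Q with total 1824.2 km.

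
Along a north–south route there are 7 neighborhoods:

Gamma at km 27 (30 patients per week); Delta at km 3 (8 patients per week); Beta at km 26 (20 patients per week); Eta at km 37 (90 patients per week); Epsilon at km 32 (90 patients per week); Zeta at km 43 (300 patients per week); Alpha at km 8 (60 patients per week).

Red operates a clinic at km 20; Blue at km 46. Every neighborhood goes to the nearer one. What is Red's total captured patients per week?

The indifferent point is the midpoint (20+46)/2 = 33; neighborhoods left of it (closer to Red at 20) go to Red, those right go to Blue.
  Delta at 3 (w=8) → Red
  Alpha at 8 (w=60) → Red
  Beta at 26 (w=20) → Red
  Gamma at 27 (w=30) → Red
  Epsilon at 32 (w=90) → Red
  Eta at 37 (w=90) → Blue
  Zeta at 43 (w=300) → Blue
Red captures 208; Blue captures 390.

208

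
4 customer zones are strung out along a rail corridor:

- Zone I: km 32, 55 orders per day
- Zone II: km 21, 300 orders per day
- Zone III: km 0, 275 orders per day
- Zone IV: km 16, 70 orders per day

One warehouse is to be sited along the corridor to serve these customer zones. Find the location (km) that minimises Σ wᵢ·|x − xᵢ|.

x = 21

For a sum of weighted absolute distances on a line, the optimum is the weighted median (not the mean). Total weight W = 700; half-weight = 350.
Sort by position and accumulate weight:
  km 0 (Zone III, w=275) → cum 275
  km 16 (Zone IV, w=70) → cum 345
  km 21 (Zone II, w=300) → cum 645  ≥ 350 → median here
  km 32 (Zone I, w=55) → cum 700
Optimal location: km 21.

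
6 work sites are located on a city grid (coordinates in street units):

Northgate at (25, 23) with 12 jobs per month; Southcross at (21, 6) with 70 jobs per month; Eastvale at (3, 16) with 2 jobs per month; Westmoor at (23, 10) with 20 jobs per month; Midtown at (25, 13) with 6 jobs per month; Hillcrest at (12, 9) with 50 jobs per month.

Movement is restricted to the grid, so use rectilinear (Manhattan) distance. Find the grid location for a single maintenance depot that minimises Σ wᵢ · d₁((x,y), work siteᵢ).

(21, 9)

Manhattan distance separates: Σwᵢ(|x−xᵢ|+|y−yᵢ|) = Σwᵢ|x−xᵢ| + Σwᵢ|y−yᵢ|, so x and y are optimised independently as 1-D weighted medians.
Total weight W = 160; half = 80.
x-coordinate, sorted with cumulative weight:
  x=3 (Eastvale, w=2) cum 2
  x=12 (Hillcrest, w=50) cum 52
  x=21 (Southcross, w=70) cum 122  ← median
  x=23 (Westmoor, w=20) cum 142
  x=25 (Northgate, w=12) cum 154
  x=25 (Midtown, w=6) cum 160
⇒ x* = 21
y-coordinate, sorted with cumulative weight:
  y=6 (Southcross, w=70) cum 70
  y=9 (Hillcrest, w=50) cum 120  ← median
  y=10 (Westmoor, w=20) cum 140
  y=13 (Midtown, w=6) cum 146
  y=16 (Eastvale, w=2) cum 148
  y=23 (Northgate, w=12) cum 160
⇒ y* = 9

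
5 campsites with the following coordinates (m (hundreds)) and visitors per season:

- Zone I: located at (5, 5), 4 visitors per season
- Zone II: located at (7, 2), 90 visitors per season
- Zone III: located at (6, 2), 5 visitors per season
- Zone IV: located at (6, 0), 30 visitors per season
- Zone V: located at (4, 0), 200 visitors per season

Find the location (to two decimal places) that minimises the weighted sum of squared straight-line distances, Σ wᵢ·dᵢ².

(5.05, 0.64)

The minimiser of Σwᵢ‖p−pᵢ‖² is the weighted centroid p* = (Σwᵢpᵢ)/(Σwᵢ).
Σwᵢ = 329.
Σwᵢxᵢ = 4·5 + 90·7 + 5·6 + 30·6 + 200·4 = 1660.
Σwᵢyᵢ = 4·5 + 90·2 + 5·2 + 30·0 + 200·0 = 210.
x* = 1660/329 = 5.05, y* = 210/329 = 0.64.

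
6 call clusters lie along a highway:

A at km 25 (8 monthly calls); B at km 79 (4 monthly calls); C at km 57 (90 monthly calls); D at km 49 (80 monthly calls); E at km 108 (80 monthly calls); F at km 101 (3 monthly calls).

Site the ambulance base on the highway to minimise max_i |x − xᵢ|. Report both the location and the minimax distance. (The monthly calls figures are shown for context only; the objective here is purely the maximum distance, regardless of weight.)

The 1-center on a line is the midpoint of the two extreme points: leftmost at 25, rightmost at 108.
Optimal location = (25 + 108)/2 = 66.5; maximum distance = (108 − 25)/2 = 41.5.

location 66.5, max distance 41.5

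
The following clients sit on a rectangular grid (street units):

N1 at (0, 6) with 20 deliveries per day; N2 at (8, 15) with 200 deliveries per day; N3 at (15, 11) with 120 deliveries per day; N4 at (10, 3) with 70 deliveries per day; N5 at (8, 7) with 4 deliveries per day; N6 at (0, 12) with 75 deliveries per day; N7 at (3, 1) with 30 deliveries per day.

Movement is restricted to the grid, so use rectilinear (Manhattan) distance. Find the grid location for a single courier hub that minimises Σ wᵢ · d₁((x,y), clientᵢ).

Manhattan distance separates: Σwᵢ(|x−xᵢ|+|y−yᵢ|) = Σwᵢ|x−xᵢ| + Σwᵢ|y−yᵢ|, so x and y are optimised independently as 1-D weighted medians.
Total weight W = 519; half = 259.5.
x-coordinate, sorted with cumulative weight:
  x=0 (N1, w=20) cum 20
  x=0 (N6, w=75) cum 95
  x=3 (N7, w=30) cum 125
  x=8 (N2, w=200) cum 325  ← median
  x=8 (N5, w=4) cum 329
  x=10 (N4, w=70) cum 399
  x=15 (N3, w=120) cum 519
⇒ x* = 8
y-coordinate, sorted with cumulative weight:
  y=1 (N7, w=30) cum 30
  y=3 (N4, w=70) cum 100
  y=6 (N1, w=20) cum 120
  y=7 (N5, w=4) cum 124
  y=11 (N3, w=120) cum 244
  y=12 (N6, w=75) cum 319  ← median
  y=15 (N2, w=200) cum 519
⇒ y* = 12

(8, 12)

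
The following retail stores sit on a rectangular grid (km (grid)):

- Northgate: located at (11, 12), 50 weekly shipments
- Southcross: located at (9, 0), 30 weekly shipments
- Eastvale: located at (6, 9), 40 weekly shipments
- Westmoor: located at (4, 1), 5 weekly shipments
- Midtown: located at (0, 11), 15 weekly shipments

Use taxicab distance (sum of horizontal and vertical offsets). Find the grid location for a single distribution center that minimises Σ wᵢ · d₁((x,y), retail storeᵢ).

Manhattan distance separates: Σwᵢ(|x−xᵢ|+|y−yᵢ|) = Σwᵢ|x−xᵢ| + Σwᵢ|y−yᵢ|, so x and y are optimised independently as 1-D weighted medians.
Total weight W = 140; half = 70.
x-coordinate, sorted with cumulative weight:
  x=0 (Midtown, w=15) cum 15
  x=4 (Westmoor, w=5) cum 20
  x=6 (Eastvale, w=40) cum 60
  x=9 (Southcross, w=30) cum 90  ← median
  x=11 (Northgate, w=50) cum 140
⇒ x* = 9
y-coordinate, sorted with cumulative weight:
  y=0 (Southcross, w=30) cum 30
  y=1 (Westmoor, w=5) cum 35
  y=9 (Eastvale, w=40) cum 75  ← median
  y=11 (Midtown, w=15) cum 90
  y=12 (Northgate, w=50) cum 140
⇒ y* = 9

(9, 9)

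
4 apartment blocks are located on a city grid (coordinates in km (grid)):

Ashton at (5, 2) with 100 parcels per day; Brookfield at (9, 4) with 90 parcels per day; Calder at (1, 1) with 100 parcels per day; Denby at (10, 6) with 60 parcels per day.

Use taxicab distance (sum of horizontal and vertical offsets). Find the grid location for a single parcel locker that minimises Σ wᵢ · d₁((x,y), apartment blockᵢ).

(5, 2)

Manhattan distance separates: Σwᵢ(|x−xᵢ|+|y−yᵢ|) = Σwᵢ|x−xᵢ| + Σwᵢ|y−yᵢ|, so x and y are optimised independently as 1-D weighted medians.
Total weight W = 350; half = 175.
x-coordinate, sorted with cumulative weight:
  x=1 (Calder, w=100) cum 100
  x=5 (Ashton, w=100) cum 200  ← median
  x=9 (Brookfield, w=90) cum 290
  x=10 (Denby, w=60) cum 350
⇒ x* = 5
y-coordinate, sorted with cumulative weight:
  y=1 (Calder, w=100) cum 100
  y=2 (Ashton, w=100) cum 200  ← median
  y=4 (Brookfield, w=90) cum 290
  y=6 (Denby, w=60) cum 350
⇒ y* = 2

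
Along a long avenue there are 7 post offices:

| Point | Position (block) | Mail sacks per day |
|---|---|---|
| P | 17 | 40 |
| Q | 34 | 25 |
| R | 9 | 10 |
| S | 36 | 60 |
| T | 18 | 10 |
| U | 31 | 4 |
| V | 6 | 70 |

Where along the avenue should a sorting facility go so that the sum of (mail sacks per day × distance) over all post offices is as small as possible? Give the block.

For a sum of weighted absolute distances on a line, the optimum is the weighted median (not the mean). Total weight W = 219; half-weight = 109.5.
Sort by position and accumulate weight:
  block 6 (V, w=70) → cum 70
  block 9 (R, w=10) → cum 80
  block 17 (P, w=40) → cum 120  ≥ 109.5 → median here
  block 18 (T, w=10) → cum 130
  block 31 (U, w=4) → cum 134
  block 34 (Q, w=25) → cum 159
  block 36 (S, w=60) → cum 219
Optimal location: block 17.

x = 17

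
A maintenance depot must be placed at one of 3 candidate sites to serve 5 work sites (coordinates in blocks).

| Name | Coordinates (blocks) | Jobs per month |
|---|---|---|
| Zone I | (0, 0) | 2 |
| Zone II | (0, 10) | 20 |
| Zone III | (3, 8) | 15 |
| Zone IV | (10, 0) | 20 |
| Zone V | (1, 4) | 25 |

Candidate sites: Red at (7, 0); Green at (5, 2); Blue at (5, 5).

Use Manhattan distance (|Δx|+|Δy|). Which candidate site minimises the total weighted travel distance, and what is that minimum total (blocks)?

Total weighted distance at each candidate:
  Red (7, 0): total = 844
  Green (5, 2): total = 684
  Blue (5, 5): total = 620
Minimum is at Blue with total 620 blocks.

Blue, total 620 blocks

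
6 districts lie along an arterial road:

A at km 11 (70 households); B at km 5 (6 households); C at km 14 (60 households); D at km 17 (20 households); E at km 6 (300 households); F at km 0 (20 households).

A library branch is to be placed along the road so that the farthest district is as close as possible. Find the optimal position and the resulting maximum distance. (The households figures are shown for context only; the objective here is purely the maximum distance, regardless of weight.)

location 8.5, max distance 8.5

The 1-center on a line is the midpoint of the two extreme points: leftmost at 0, rightmost at 17.
Optimal location = (0 + 17)/2 = 8.5; maximum distance = (17 − 0)/2 = 8.5.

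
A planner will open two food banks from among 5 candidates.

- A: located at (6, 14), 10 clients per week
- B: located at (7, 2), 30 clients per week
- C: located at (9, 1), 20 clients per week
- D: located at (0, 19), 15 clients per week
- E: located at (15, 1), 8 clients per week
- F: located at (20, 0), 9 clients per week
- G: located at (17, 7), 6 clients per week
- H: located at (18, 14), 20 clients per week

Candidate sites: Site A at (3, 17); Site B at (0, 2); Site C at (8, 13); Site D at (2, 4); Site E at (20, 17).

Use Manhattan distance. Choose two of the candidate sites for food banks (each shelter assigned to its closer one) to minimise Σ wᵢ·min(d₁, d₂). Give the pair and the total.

Evaluate every pair (each demand assigned to the nearer of the two):
  {Site D, Site E}: total = 1264
  {Site B, Site C}: total = 1286
  {Site C, Site D}: total = 1286
  {Site B, Site E}: total = 1294
  {Site A, Site D}: total = 1339
  {Site C, Site E}: total = 1343
  {Site A, Site B}: total = 1363
  {Site A, Site C}: total = 1412
  {Site A, Site E}: total = 1644
  {Site B, Site D}: total = 1759
Best pair: {Site D, Site E} with total 1264.

{Site D, Site E}, total 1264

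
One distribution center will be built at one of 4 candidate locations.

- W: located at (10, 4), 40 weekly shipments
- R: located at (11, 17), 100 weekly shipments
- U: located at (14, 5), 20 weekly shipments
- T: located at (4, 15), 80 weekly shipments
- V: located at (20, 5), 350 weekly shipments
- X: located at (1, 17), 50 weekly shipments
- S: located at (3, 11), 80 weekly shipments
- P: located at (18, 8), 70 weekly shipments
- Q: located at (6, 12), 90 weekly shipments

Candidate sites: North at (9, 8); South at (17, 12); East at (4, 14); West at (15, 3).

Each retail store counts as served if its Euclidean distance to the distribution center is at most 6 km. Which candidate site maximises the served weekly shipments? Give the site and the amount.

West, covering 480

Coverage radius r = 6 km; a point is covered iff (Δx)²+(Δy)² ≤ 6² = 36.
  North (9, 8): covers {W, U, Q} → 150
  South (17, 12): covers {P} → 70
  East (4, 14): covers {T, X, S, Q} → 300
  West (15, 3): covers {W, U, V, P} → 480
Maximum coverage at West: 480 weekly shipments.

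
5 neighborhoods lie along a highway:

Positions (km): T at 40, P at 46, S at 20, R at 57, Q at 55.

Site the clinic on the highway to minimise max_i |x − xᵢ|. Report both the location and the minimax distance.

The 1-center on a line is the midpoint of the two extreme points: leftmost at 20, rightmost at 57.
Optimal location = (20 + 57)/2 = 38.5; maximum distance = (57 − 20)/2 = 18.5.

location 38.5, max distance 18.5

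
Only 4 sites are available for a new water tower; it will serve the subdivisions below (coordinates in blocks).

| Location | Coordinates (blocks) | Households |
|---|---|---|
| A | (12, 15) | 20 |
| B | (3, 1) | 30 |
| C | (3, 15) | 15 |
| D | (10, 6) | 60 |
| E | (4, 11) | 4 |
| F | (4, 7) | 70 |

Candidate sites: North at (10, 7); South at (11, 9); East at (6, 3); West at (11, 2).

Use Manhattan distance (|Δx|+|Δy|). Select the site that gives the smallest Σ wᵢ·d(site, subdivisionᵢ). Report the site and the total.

Total weighted distance at each candidate:
  North (10, 7): total = 1335
  South (11, 9): total = 1736
  East (6, 3): total = 1615
  West (11, 2): total = 2069
Minimum is at North with total 1335 blocks.

North, total 1335 blocks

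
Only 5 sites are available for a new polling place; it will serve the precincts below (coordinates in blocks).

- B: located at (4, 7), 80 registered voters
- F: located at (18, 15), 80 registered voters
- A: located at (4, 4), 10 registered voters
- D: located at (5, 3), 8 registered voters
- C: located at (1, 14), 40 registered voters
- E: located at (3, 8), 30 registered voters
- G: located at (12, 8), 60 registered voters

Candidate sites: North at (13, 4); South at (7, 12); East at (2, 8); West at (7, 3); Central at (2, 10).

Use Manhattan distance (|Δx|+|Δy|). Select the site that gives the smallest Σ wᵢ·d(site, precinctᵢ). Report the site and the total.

Total weighted distance at each candidate:
  North (13, 4): total = 4002
  South (7, 12): total = 3058
  East (2, 8): total = 3114
  West (7, 3): total = 4006
  Central (2, 10): total = 3250
Minimum is at South with total 3058 blocks.

South, total 3058 blocks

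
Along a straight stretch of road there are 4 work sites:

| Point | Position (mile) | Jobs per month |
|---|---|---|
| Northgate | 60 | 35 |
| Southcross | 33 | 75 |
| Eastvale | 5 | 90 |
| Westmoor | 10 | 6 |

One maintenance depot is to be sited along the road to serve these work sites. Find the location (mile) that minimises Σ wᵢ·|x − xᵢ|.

For a sum of weighted absolute distances on a line, the optimum is the weighted median (not the mean). Total weight W = 206; half-weight = 103.
Sort by position and accumulate weight:
  mile 5 (Eastvale, w=90) → cum 90
  mile 10 (Westmoor, w=6) → cum 96
  mile 33 (Southcross, w=75) → cum 171  ≥ 103 → median here
  mile 60 (Northgate, w=35) → cum 206
Optimal location: mile 33.

x = 33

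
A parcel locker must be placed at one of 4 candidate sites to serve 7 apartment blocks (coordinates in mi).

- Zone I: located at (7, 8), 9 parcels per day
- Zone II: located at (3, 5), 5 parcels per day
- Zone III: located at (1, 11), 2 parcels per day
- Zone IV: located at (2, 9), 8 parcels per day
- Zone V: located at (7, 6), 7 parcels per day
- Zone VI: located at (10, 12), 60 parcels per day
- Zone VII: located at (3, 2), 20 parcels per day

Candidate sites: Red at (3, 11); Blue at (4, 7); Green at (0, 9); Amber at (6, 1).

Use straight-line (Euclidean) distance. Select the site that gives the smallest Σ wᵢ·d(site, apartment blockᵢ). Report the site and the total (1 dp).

Total weighted distance at each candidate:
  Red (3, 11): total = 746.0
  Blue (4, 7): total = 665.0
  Green (0, 9): total = 941.2
  Amber (6, 1): total = 983.8
Minimum is at Blue with total 665.0 mi.

Blue, total 665.0 mi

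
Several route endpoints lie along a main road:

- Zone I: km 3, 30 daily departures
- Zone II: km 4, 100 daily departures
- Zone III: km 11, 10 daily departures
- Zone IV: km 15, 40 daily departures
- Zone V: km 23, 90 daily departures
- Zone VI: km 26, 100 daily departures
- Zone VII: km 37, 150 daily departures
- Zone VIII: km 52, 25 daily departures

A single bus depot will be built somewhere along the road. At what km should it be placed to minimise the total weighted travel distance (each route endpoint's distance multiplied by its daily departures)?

x = 26

For a sum of weighted absolute distances on a line, the optimum is the weighted median (not the mean). Total weight W = 545; half-weight = 272.5.
Sort by position and accumulate weight:
  km 3 (Zone I, w=30) → cum 30
  km 4 (Zone II, w=100) → cum 130
  km 11 (Zone III, w=10) → cum 140
  km 15 (Zone IV, w=40) → cum 180
  km 23 (Zone V, w=90) → cum 270
  km 26 (Zone VI, w=100) → cum 370  ≥ 272.5 → median here
  km 37 (Zone VII, w=150) → cum 520
  km 52 (Zone VIII, w=25) → cum 545
Optimal location: km 26.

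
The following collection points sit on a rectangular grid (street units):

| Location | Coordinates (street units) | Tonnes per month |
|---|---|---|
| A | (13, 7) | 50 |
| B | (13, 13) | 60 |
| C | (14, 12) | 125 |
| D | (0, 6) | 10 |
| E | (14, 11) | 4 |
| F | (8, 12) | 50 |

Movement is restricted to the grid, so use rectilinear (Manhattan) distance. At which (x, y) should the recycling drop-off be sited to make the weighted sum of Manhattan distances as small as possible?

(13, 12)

Manhattan distance separates: Σwᵢ(|x−xᵢ|+|y−yᵢ|) = Σwᵢ|x−xᵢ| + Σwᵢ|y−yᵢ|, so x and y are optimised independently as 1-D weighted medians.
Total weight W = 299; half = 149.5.
x-coordinate, sorted with cumulative weight:
  x=0 (D, w=10) cum 10
  x=8 (F, w=50) cum 60
  x=13 (A, w=50) cum 110
  x=13 (B, w=60) cum 170  ← median
  x=14 (C, w=125) cum 295
  x=14 (E, w=4) cum 299
⇒ x* = 13
y-coordinate, sorted with cumulative weight:
  y=6 (D, w=10) cum 10
  y=7 (A, w=50) cum 60
  y=11 (E, w=4) cum 64
  y=12 (C, w=125) cum 189  ← median
  y=12 (F, w=50) cum 239
  y=13 (B, w=60) cum 299
⇒ y* = 12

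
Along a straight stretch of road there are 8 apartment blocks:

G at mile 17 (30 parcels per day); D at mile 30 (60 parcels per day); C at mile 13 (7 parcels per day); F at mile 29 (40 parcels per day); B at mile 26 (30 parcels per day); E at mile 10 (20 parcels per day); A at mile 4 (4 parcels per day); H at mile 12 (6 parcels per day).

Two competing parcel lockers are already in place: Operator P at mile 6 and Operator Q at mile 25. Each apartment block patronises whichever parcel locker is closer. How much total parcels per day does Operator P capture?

37

The indifferent point is the midpoint (6+25)/2 = 15.5; apartment blocks left of it (closer to Operator P at 6) go to Operator P, those right go to Operator Q.
  A at 4 (w=4) → Operator P
  E at 10 (w=20) → Operator P
  H at 12 (w=6) → Operator P
  C at 13 (w=7) → Operator P
  G at 17 (w=30) → Operator Q
  B at 26 (w=30) → Operator Q
  F at 29 (w=40) → Operator Q
  D at 30 (w=60) → Operator Q
Operator P captures 37; Operator Q captures 160.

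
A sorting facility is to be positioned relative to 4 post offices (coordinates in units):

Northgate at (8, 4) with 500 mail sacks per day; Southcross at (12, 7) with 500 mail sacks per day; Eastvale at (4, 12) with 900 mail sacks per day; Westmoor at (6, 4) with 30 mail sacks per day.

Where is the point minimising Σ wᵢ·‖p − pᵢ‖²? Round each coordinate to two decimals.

(7.14, 8.51)

The minimiser of Σwᵢ‖p−pᵢ‖² is the weighted centroid p* = (Σwᵢpᵢ)/(Σwᵢ).
Σwᵢ = 1930.
Σwᵢxᵢ = 500·8 + 500·12 + 900·4 + 30·6 = 13780.
Σwᵢyᵢ = 500·4 + 500·7 + 900·12 + 30·4 = 16420.
x* = 13780/1930 = 7.14, y* = 16420/1930 = 8.51.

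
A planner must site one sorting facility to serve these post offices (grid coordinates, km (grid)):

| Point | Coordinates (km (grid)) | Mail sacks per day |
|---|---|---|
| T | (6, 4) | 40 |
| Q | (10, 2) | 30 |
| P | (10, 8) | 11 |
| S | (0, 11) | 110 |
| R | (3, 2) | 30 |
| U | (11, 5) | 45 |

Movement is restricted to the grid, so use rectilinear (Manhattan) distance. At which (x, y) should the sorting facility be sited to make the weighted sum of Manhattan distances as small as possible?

(3, 5)

Manhattan distance separates: Σwᵢ(|x−xᵢ|+|y−yᵢ|) = Σwᵢ|x−xᵢ| + Σwᵢ|y−yᵢ|, so x and y are optimised independently as 1-D weighted medians.
Total weight W = 266; half = 133.
x-coordinate, sorted with cumulative weight:
  x=0 (S, w=110) cum 110
  x=3 (R, w=30) cum 140  ← median
  x=6 (T, w=40) cum 180
  x=10 (Q, w=30) cum 210
  x=10 (P, w=11) cum 221
  x=11 (U, w=45) cum 266
⇒ x* = 3
y-coordinate, sorted with cumulative weight:
  y=2 (Q, w=30) cum 30
  y=2 (R, w=30) cum 60
  y=4 (T, w=40) cum 100
  y=5 (U, w=45) cum 145  ← median
  y=8 (P, w=11) cum 156
  y=11 (S, w=110) cum 266
⇒ y* = 5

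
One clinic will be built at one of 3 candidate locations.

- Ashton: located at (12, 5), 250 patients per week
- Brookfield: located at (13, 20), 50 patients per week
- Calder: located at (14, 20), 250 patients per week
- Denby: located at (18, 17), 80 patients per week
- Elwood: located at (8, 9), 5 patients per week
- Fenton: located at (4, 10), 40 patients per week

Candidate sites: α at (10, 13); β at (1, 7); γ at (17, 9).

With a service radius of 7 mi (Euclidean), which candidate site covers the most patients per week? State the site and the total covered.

Coverage radius r = 7 mi; a point is covered iff (Δx)²+(Δy)² ≤ 7² = 49.
  α (10, 13): covers {Elwood, Fenton} → 45
  β (1, 7): covers {Fenton} → 40
  γ (17, 9): covers {Ashton} → 250
Maximum coverage at γ: 250 patients per week.

γ, covering 250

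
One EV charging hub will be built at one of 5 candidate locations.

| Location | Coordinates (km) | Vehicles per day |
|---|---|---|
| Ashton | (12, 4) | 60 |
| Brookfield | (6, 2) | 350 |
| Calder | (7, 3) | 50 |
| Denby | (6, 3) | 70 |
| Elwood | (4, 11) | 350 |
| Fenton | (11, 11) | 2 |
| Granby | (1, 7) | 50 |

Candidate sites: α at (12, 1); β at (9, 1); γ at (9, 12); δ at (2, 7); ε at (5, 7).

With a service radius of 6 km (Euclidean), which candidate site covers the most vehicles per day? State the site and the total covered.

Coverage radius r = 6 km; a point is covered iff (Δx)²+(Δy)² ≤ 6² = 36.
  α (12, 1): covers {Ashton, Calder} → 110
  β (9, 1): covers {Ashton, Brookfield, Calder, Denby} → 530
  γ (9, 12): covers {Elwood, Fenton} → 352
  δ (2, 7): covers {Denby, Elwood, Granby} → 470
  ε (5, 7): covers {Brookfield, Calder, Denby, Elwood, Granby} → 870
Maximum coverage at ε: 870 vehicles per day.

ε, covering 870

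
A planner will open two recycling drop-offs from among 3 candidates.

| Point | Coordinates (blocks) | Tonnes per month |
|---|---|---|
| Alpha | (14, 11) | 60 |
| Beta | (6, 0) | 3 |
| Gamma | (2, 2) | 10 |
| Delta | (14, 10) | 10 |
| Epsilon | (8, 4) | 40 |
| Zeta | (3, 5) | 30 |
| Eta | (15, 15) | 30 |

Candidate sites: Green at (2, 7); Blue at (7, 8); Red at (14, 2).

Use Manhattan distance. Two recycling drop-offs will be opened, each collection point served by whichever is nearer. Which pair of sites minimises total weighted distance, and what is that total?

Evaluate every pair (each demand assigned to the nearer of the two):
  {Green, Blue}: total = 1507
  {Green, Red}: total = 1530
  {Blue, Red}: total = 1587
Best pair: {Green, Blue} with total 1507.

{Green, Blue}, total 1507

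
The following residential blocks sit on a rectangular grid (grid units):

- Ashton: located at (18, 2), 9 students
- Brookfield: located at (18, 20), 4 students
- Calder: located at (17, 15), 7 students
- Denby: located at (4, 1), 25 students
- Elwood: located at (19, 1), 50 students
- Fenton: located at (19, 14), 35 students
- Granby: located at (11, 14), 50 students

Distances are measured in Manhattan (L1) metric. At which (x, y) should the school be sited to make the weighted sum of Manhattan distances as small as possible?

(18, 14)

Manhattan distance separates: Σwᵢ(|x−xᵢ|+|y−yᵢ|) = Σwᵢ|x−xᵢ| + Σwᵢ|y−yᵢ|, so x and y are optimised independently as 1-D weighted medians.
Total weight W = 180; half = 90.
x-coordinate, sorted with cumulative weight:
  x=4 (Denby, w=25) cum 25
  x=11 (Granby, w=50) cum 75
  x=17 (Calder, w=7) cum 82
  x=18 (Ashton, w=9) cum 91  ← median
  x=18 (Brookfield, w=4) cum 95
  x=19 (Elwood, w=50) cum 145
  x=19 (Fenton, w=35) cum 180
⇒ x* = 18
y-coordinate, sorted with cumulative weight:
  y=1 (Denby, w=25) cum 25
  y=1 (Elwood, w=50) cum 75
  y=2 (Ashton, w=9) cum 84
  y=14 (Fenton, w=35) cum 119  ← median
  y=14 (Granby, w=50) cum 169
  y=15 (Calder, w=7) cum 176
  y=20 (Brookfield, w=4) cum 180
⇒ y* = 14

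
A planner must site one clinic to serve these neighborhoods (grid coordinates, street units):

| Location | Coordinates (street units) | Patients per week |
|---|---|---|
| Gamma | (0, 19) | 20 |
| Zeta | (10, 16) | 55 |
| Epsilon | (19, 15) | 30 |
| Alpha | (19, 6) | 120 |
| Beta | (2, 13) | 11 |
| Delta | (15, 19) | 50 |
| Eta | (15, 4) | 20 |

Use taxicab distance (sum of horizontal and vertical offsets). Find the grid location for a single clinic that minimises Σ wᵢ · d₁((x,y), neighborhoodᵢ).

(15, 15)

Manhattan distance separates: Σwᵢ(|x−xᵢ|+|y−yᵢ|) = Σwᵢ|x−xᵢ| + Σwᵢ|y−yᵢ|, so x and y are optimised independently as 1-D weighted medians.
Total weight W = 306; half = 153.
x-coordinate, sorted with cumulative weight:
  x=0 (Gamma, w=20) cum 20
  x=2 (Beta, w=11) cum 31
  x=10 (Zeta, w=55) cum 86
  x=15 (Delta, w=50) cum 136
  x=15 (Eta, w=20) cum 156  ← median
  x=19 (Epsilon, w=30) cum 186
  x=19 (Alpha, w=120) cum 306
⇒ x* = 15
y-coordinate, sorted with cumulative weight:
  y=4 (Eta, w=20) cum 20
  y=6 (Alpha, w=120) cum 140
  y=13 (Beta, w=11) cum 151
  y=15 (Epsilon, w=30) cum 181  ← median
  y=16 (Zeta, w=55) cum 236
  y=19 (Gamma, w=20) cum 256
  y=19 (Delta, w=50) cum 306
⇒ y* = 15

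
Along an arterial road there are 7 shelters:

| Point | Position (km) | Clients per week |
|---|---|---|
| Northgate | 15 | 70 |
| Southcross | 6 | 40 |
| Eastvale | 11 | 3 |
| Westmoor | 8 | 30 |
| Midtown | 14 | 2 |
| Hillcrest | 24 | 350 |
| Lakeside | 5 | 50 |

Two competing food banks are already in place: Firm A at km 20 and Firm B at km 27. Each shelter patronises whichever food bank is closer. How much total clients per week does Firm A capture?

195

The indifferent point is the midpoint (20+27)/2 = 23.5; shelters left of it (closer to Firm A at 20) go to Firm A, those right go to Firm B.
  Lakeside at 5 (w=50) → Firm A
  Southcross at 6 (w=40) → Firm A
  Westmoor at 8 (w=30) → Firm A
  Eastvale at 11 (w=3) → Firm A
  Midtown at 14 (w=2) → Firm A
  Northgate at 15 (w=70) → Firm A
  Hillcrest at 24 (w=350) → Firm B
Firm A captures 195; Firm B captures 350.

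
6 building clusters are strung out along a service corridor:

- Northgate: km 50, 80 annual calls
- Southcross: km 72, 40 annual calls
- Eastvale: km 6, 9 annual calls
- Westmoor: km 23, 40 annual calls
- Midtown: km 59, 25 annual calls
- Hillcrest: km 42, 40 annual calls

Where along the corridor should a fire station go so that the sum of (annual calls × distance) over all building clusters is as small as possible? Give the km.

x = 50

For a sum of weighted absolute distances on a line, the optimum is the weighted median (not the mean). Total weight W = 234; half-weight = 117.
Sort by position and accumulate weight:
  km 6 (Eastvale, w=9) → cum 9
  km 23 (Westmoor, w=40) → cum 49
  km 42 (Hillcrest, w=40) → cum 89
  km 50 (Northgate, w=80) → cum 169  ≥ 117 → median here
  km 59 (Midtown, w=25) → cum 194
  km 72 (Southcross, w=40) → cum 234
Optimal location: km 50.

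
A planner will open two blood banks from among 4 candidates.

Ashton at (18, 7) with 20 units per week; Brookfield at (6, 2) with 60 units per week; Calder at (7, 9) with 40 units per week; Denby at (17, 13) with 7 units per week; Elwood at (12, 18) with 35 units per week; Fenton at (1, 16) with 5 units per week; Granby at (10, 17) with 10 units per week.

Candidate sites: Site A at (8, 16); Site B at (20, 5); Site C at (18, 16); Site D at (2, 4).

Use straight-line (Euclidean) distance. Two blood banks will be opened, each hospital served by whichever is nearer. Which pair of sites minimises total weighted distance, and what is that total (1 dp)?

Evaluate every pair (each demand assigned to the nearer of the two):
  {Site A, Site D}: total = 1100.5
  {Site C, Site D}: total = 1115.5
  {Site B, Site D}: total = 1414.7
  {Site A, Site B}: total = 1461.6
  {Site A, Site C}: total = 1547.4
  {Site B, Site C}: total = 1846.3
Best pair: {Site A, Site D} with total 1100.5.

{Site A, Site D}, total 1100.5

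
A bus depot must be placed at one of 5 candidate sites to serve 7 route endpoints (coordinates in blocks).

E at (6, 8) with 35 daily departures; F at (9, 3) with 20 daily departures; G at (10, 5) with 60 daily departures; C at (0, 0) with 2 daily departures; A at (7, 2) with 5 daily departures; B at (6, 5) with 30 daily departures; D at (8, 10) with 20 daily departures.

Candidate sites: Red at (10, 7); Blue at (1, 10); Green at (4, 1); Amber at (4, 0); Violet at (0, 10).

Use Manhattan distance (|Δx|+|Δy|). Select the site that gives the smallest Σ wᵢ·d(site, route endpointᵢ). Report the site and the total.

Red, total 749 blocks

Total weighted distance at each candidate:
  Red (10, 7): total = 749
  Blue (1, 10): total = 1917
  Green (4, 1): total = 1525
  Amber (4, 0): total = 1693
  Violet (0, 10): total = 2085
Minimum is at Red with total 749 blocks.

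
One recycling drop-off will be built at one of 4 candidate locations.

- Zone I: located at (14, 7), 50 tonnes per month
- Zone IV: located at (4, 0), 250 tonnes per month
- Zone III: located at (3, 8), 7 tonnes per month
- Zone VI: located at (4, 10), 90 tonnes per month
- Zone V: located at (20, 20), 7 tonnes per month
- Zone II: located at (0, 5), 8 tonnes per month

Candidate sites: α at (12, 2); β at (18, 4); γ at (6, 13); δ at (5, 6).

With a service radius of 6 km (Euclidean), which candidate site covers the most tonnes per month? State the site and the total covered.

Coverage radius r = 6 km; a point is covered iff (Δx)²+(Δy)² ≤ 6² = 36.
  α (12, 2): covers {Zone I} → 50
  β (18, 4): covers {Zone I} → 50
  γ (6, 13): covers {Zone III, Zone VI} → 97
  δ (5, 6): covers {Zone III, Zone VI, Zone II} → 105
Maximum coverage at δ: 105 tonnes per month.

δ, covering 105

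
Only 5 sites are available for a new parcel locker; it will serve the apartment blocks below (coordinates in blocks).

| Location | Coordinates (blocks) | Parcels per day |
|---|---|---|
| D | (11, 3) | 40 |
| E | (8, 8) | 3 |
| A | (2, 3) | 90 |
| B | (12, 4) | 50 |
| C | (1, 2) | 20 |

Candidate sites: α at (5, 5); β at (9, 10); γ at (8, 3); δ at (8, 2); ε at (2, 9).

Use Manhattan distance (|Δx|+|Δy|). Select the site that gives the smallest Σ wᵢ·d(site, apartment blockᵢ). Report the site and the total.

γ, total 1085 blocks

Total weighted distance at each candidate:
  α (5, 5): total = 1328
  β (9, 10): total = 2399
  γ (8, 3): total = 1085
  δ (8, 2): total = 1248
  ε (2, 9): total = 2071
Minimum is at γ with total 1085 blocks.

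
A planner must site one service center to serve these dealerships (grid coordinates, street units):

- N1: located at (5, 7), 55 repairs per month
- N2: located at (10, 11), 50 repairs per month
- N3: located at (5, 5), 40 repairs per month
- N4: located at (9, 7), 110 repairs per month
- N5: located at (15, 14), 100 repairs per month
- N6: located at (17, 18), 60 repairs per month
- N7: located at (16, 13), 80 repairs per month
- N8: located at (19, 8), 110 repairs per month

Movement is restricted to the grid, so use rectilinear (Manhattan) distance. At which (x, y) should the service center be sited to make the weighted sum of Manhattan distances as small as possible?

(15, 8)

Manhattan distance separates: Σwᵢ(|x−xᵢ|+|y−yᵢ|) = Σwᵢ|x−xᵢ| + Σwᵢ|y−yᵢ|, so x and y are optimised independently as 1-D weighted medians.
Total weight W = 605; half = 302.5.
x-coordinate, sorted with cumulative weight:
  x=5 (N1, w=55) cum 55
  x=5 (N3, w=40) cum 95
  x=9 (N4, w=110) cum 205
  x=10 (N2, w=50) cum 255
  x=15 (N5, w=100) cum 355  ← median
  x=16 (N7, w=80) cum 435
  x=17 (N6, w=60) cum 495
  x=19 (N8, w=110) cum 605
⇒ x* = 15
y-coordinate, sorted with cumulative weight:
  y=5 (N3, w=40) cum 40
  y=7 (N1, w=55) cum 95
  y=7 (N4, w=110) cum 205
  y=8 (N8, w=110) cum 315  ← median
  y=11 (N2, w=50) cum 365
  y=13 (N7, w=80) cum 445
  y=14 (N5, w=100) cum 545
  y=18 (N6, w=60) cum 605
⇒ y* = 8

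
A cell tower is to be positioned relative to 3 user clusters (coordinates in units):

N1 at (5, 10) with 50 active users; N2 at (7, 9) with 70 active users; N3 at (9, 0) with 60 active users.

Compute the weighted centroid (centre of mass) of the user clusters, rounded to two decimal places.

(7.11, 6.28)

The minimiser of Σwᵢ‖p−pᵢ‖² is the weighted centroid p* = (Σwᵢpᵢ)/(Σwᵢ).
Σwᵢ = 180.
Σwᵢxᵢ = 50·5 + 70·7 + 60·9 = 1280.
Σwᵢyᵢ = 50·10 + 70·9 + 60·0 = 1130.
x* = 1280/180 = 7.11, y* = 1130/180 = 6.28.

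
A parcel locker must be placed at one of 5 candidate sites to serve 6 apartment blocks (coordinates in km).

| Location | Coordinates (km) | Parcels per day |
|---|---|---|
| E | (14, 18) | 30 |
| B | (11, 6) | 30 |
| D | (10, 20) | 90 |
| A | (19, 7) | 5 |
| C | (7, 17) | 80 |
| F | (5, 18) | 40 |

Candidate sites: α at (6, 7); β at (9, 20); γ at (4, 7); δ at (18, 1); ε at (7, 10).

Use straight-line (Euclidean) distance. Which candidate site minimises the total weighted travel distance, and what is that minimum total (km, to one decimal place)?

β, total 1225.2 km

Total weighted distance at each candidate:
  α (6, 7): total = 3096.0
  β (9, 20): total = 1225.2
  γ (4, 7): total = 3298.8
  δ (18, 1): total = 5077.2
  ε (7, 10): total = 2379.9
Minimum is at β with total 1225.2 km.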